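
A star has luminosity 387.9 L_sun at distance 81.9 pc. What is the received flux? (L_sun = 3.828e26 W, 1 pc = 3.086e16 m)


F = L / (4*pi*d^2) = 1.485e+29 / (4*pi*(2.527e+18)^2) = 1.850e-09

1.850e-09 W/m^2


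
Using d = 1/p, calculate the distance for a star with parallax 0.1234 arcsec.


d = 1/p = 1/0.1234 = 8.1037

8.1037 pc


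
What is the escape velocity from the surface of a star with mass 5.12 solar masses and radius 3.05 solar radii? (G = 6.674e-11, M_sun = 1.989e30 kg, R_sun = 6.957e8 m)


M = 5.12 * 1.989e30 kg = 1.018368e+31 kg; R = 3.05 * 6.957e8 m = 2.121885e+09 m. v_esc = sqrt(2GM/R) = sqrt(2 * 6.674e-11 * 1.018368e+31 / 2.121885e+09) = 800386.1219

800386.1219 m/s


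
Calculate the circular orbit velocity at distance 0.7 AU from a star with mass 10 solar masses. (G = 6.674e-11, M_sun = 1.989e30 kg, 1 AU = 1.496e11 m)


v = sqrt(GM/r) = sqrt(6.674e-11 * 1.989e+31 / 1.047e+11) = 112588.9259

112588.9259 m/s


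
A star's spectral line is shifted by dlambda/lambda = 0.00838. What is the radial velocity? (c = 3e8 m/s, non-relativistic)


v = (dlambda/lambda) * c = 0.00838 * 3e8 = 2.514e+06

2.514e+06 m/s


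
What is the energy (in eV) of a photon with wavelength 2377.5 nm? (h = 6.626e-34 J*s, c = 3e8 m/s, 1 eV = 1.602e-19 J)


E = hc/lambda = 6.626e-34 * 3e8 / 2.378e-06 = 8.361e-20 J = 0.5219 eV

0.5219 eV


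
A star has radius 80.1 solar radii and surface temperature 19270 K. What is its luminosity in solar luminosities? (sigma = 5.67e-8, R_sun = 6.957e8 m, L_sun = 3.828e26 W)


R = 80.1 * 6.957e8 m = 5.572557e+10 m. L = 4*pi*R^2*sigma*T^4 = 4*pi*(5.572557e+10)^2 * 5.67e-8 * 19270^4 = 3.050905954e+32 W. L/L_sun = 3.050905954e+32 / 3.828e26 = 796997.3756

796997.3756 L_sun


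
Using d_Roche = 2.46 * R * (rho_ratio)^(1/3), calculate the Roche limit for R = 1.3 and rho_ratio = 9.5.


d_Roche = 2.46 * 1.3 * 9.5^(1/3) = 6.7731

6.7731


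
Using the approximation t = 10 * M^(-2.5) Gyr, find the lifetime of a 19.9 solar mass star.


t = 10 * M^(-2.5) = 10 * 19.9^(-2.5) = 0.0057

0.0057 Gyr


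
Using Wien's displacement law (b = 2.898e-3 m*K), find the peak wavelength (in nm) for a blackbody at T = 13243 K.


lam_max = b / T = 2.898e-3 / 13243 = 2.188e-07 m = 218.8326 nm

218.8326 nm


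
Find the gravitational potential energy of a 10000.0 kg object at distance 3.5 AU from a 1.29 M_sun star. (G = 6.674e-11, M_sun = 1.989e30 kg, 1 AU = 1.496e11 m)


M = 1.29 * 1.989e30 kg = 2.56581e+30 kg; r = 3.5 AU * 1.496e11 m/AU = 5.236e+11 m. U = -GM*m/r = -(6.674e-11 * 2.56581e+30 * 10000.0) / 5.236e+11 = -3.270e+12

-3.270e+12 J


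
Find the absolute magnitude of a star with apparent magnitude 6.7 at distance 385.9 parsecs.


M = m - 5*log10(d) + 5 = 6.7 - 5*log10(385.9) + 5 = -1.2324

-1.2324


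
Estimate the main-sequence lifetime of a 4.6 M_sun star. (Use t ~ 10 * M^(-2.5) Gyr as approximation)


t = 10 * M^(-2.5) = 10 * 4.6^(-2.5) = 0.2203

0.2203 Gyr


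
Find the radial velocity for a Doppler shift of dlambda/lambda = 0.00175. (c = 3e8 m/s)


v = (dlambda/lambda) * c = 0.00175 * 3e8 = 525000.0

525000.0 m/s


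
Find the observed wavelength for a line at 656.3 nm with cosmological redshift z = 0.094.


lam_obs = lam_emit * (1 + z) = 656.3 * (1 + 0.094) = 717.9922

717.9922 nm


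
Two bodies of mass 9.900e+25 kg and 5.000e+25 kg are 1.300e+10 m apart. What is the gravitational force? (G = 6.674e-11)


F = G*m1*m2/r^2 = 6.674e-11 * 9.900e+25 * 5.000e+25 / (1.300e+10)^2 = 6.674e-11 * 4.950e+51 / 1.690e+20 = 1.955e+21

1.955e+21 N


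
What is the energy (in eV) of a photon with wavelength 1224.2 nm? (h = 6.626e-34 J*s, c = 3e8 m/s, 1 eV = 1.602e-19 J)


E = hc/lambda = 6.626e-34 * 3e8 / 1.224e-06 = 1.624e-19 J = 1.0136 eV

1.0136 eV


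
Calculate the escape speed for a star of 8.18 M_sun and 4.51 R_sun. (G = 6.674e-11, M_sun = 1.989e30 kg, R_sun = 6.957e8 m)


M = 8.18 * 1.989e30 kg = 1.627002e+31 kg; R = 4.51 * 6.957e8 m = 3.137607e+09 m. v_esc = sqrt(2GM/R) = sqrt(2 * 6.674e-11 * 1.627002e+31 / 3.137607e+09) = 831960.8113

831960.8113 m/s


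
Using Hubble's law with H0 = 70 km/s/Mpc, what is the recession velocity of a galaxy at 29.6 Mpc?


v = H0 * d = 70 * 29.6 = 2072.0

2072.0 km/s


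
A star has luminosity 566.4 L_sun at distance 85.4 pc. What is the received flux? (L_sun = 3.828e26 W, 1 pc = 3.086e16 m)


F = L / (4*pi*d^2) = 2.168e+29 / (4*pi*(2.635e+18)^2) = 2.484e-09

2.484e-09 W/m^2


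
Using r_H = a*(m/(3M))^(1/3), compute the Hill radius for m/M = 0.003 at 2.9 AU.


r_H = a * (m/3M)^(1/3) = 2.9 * (0.003/3)^(1/3) = 0.29

0.29 AU


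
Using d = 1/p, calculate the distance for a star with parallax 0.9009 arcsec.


d = 1/p = 1/0.9009 = 1.11

1.11 pc


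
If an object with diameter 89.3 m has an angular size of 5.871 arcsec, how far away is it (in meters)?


D = size / theta_rad, theta_rad = 5.871 * pi/(180*3600) = 2.846e-05, D = 3.137e+06

3.137e+06 m


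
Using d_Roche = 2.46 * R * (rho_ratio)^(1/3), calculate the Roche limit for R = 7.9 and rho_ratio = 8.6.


d_Roche = 2.46 * 7.9 * 8.6^(1/3) = 39.8164

39.8164


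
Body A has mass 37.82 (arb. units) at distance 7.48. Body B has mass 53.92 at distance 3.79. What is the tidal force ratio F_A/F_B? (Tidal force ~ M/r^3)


Ratio = (M1/r1^3) / (M2/r2^3) = (37.82/7.48^3) / (53.92/3.79^3) = 0.0912

0.0912


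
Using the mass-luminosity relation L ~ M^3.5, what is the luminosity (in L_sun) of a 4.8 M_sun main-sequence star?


L/L_sun = (M/M_sun)^3.5 = 4.8^3.5 = 242.2949

242.2949 L_sun


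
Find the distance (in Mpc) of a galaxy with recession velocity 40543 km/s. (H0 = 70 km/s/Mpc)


d = v / H0 = 40543 / 70 = 579.1857

579.1857 Mpc


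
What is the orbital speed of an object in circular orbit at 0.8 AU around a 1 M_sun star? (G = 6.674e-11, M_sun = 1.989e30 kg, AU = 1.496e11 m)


v = sqrt(GM/r) = sqrt(6.674e-11 * 1.989e+30 / 1.197e+11) = 33304.2534

33304.2534 m/s


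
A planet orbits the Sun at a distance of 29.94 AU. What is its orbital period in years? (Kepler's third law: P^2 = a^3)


P = a^(3/2) = 29.94^1.5 = 163.8241

163.8241 years


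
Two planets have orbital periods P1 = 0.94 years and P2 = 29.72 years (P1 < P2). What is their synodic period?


1/P_syn = |1/P1 - 1/P2| = |1/0.94 - 1/29.72| => P_syn = 0.9707

0.9707 years


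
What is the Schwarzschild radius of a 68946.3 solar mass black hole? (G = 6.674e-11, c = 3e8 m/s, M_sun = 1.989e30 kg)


M = 68946.3 * 1.989e30 kg = 1.371341907e+35 kg. rs = 2GM/c^2 = 2 * 6.674e-11 * 1.371341907e+35 / (3e8)^2 = 2.034e+08

2.034e+08 m


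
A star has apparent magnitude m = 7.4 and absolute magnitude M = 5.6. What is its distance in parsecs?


d = 10^((m - M + 5)/5) = 10^((7.4 - 5.6 + 5)/5) = 22.9087

22.9087 pc


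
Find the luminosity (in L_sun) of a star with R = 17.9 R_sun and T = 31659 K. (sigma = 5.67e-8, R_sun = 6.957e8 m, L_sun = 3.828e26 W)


R = 17.9 * 6.957e8 m = 1.245303e+10 m. L = 4*pi*R^2*sigma*T^4 = 4*pi*(1.245303e+10)^2 * 5.67e-8 * 31659^4 = 1.110022452e+32 W. L/L_sun = 1.110022452e+32 / 3.828e26 = 289974.5171

289974.5171 L_sun


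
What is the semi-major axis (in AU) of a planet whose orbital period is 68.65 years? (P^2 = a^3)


a = P^(2/3) = 68.65^(2/3) = 16.7659

16.7659 AU


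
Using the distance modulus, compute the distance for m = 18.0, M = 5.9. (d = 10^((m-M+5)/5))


d = 10^((m - M + 5)/5) = 10^((18.0 - 5.9 + 5)/5) = 2630.268

2630.268 pc


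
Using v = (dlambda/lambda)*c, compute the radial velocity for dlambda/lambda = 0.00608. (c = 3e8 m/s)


v = (dlambda/lambda) * c = 0.00608 * 3e8 = 1.824e+06

1.824e+06 m/s


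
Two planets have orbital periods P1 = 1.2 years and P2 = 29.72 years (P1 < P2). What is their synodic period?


1/P_syn = |1/P1 - 1/P2| = |1/1.2 - 1/29.72| => P_syn = 1.2505

1.2505 years


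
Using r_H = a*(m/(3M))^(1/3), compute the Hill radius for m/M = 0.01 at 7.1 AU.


r_H = a * (m/3M)^(1/3) = 7.1 * (0.01/3)^(1/3) = 1.0606

1.0606 AU


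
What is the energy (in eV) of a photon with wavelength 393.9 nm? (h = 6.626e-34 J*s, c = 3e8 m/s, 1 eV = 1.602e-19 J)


E = hc/lambda = 6.626e-34 * 3e8 / 3.939e-07 = 5.046e-19 J = 3.1501 eV

3.1501 eV


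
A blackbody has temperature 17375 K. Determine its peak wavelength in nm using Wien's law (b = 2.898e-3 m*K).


lam_max = b / T = 2.898e-3 / 17375 = 1.668e-07 m = 166.7914 nm

166.7914 nm


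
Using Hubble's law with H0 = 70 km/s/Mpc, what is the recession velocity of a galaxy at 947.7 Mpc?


v = H0 * d = 70 * 947.7 = 66339.0

66339.0 km/s


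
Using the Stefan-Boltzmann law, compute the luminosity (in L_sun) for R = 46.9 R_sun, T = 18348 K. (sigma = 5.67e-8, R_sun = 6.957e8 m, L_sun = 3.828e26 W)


R = 46.9 * 6.957e8 m = 3.262833e+10 m. L = 4*pi*R^2*sigma*T^4 = 4*pi*(3.262833e+10)^2 * 5.67e-8 * 18348^4 = 8.596814206e+31 W. L/L_sun = 8.596814206e+31 / 3.828e26 = 224577.1736

224577.1736 L_sun


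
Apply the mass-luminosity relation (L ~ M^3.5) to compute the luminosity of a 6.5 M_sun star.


L/L_sun = (M/M_sun)^3.5 = 6.5^3.5 = 700.1591

700.1591 L_sun


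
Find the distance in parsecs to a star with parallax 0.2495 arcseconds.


d = 1/p = 1/0.2495 = 4.008

4.008 pc


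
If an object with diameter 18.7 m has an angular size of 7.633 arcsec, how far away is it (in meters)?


D = size / theta_rad, theta_rad = 7.633 * pi/(180*3600) = 3.701e-05, D = 505325.806

505325.806 m


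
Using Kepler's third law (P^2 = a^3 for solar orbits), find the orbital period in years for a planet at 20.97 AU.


P = a^(3/2) = 20.97^1.5 = 96.0279

96.0279 years


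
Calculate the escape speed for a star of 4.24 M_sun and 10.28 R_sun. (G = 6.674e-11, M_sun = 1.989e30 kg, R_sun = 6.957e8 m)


M = 4.24 * 1.989e30 kg = 8.43336e+30 kg; R = 10.28 * 6.957e8 m = 7.151796e+09 m. v_esc = sqrt(2GM/R) = sqrt(2 * 6.674e-11 * 8.43336e+30 / 7.151796e+09) = 396735.3144

396735.3144 m/s


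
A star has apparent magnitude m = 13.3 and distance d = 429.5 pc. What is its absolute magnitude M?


M = m - 5*log10(d) + 5 = 13.3 - 5*log10(429.5) + 5 = 5.1352

5.1352


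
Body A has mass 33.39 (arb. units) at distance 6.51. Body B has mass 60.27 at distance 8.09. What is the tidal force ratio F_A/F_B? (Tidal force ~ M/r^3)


Ratio = (M1/r1^3) / (M2/r2^3) = (33.39/6.51^3) / (60.27/8.09^3) = 1.0632

1.0632


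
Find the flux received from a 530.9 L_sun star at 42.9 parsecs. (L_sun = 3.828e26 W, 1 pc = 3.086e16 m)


F = L / (4*pi*d^2) = 2.032e+29 / (4*pi*(1.324e+18)^2) = 9.227e-09

9.227e-09 W/m^2


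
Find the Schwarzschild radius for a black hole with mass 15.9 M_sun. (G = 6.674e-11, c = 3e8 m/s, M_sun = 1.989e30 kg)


M = 15.9 * 1.989e30 kg = 3.16251e+31 kg. rs = 2GM/c^2 = 2 * 6.674e-11 * 3.16251e+31 / (3e8)^2 = 46903.5372

46903.5372 m


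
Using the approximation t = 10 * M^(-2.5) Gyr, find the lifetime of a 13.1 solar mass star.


t = 10 * M^(-2.5) = 10 * 13.1^(-2.5) = 0.0161

0.0161 Gyr


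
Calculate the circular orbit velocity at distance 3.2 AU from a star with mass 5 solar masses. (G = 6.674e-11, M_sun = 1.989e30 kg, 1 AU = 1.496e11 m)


v = sqrt(GM/r) = sqrt(6.674e-11 * 9.945e+30 / 4.787e+11) = 37235.2873

37235.2873 m/s


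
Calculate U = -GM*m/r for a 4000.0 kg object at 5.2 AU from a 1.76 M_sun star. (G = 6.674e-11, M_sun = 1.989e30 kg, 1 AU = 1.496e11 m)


M = 1.76 * 1.989e30 kg = 3.50064e+30 kg; r = 5.2 AU * 1.496e11 m/AU = 7.7792e+11 m. U = -GM*m/r = -(6.674e-11 * 3.50064e+30 * 4000.0) / 7.7792e+11 = -1.201e+12

-1.201e+12 J


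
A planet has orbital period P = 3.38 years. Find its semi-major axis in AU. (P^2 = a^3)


a = P^(2/3) = 3.38^(2/3) = 2.2522

2.2522 AU


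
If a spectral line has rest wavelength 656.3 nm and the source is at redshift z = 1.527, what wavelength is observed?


lam_obs = lam_emit * (1 + z) = 656.3 * (1 + 1.527) = 1658.4701

1658.4701 nm


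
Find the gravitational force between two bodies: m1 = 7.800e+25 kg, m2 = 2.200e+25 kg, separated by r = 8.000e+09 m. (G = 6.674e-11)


F = G*m1*m2/r^2 = 6.674e-11 * 7.800e+25 * 2.200e+25 / (8.000e+09)^2 = 6.674e-11 * 1.716e+51 / 6.400e+19 = 1.789e+21

1.789e+21 N


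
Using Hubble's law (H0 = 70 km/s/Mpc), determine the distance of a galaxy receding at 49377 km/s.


d = v / H0 = 49377 / 70 = 705.3857

705.3857 Mpc


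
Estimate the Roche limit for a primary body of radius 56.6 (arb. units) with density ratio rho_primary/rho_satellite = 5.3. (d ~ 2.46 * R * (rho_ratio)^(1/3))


d_Roche = 2.46 * 56.6 * 5.3^(1/3) = 242.7598

242.7598


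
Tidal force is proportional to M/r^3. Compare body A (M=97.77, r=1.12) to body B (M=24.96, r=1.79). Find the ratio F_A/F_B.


Ratio = (M1/r1^3) / (M2/r2^3) = (97.77/1.12^3) / (24.96/1.79^3) = 15.9906

15.9906


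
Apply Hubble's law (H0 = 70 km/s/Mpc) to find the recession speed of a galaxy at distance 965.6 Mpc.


v = H0 * d = 70 * 965.6 = 67592.0

67592.0 km/s


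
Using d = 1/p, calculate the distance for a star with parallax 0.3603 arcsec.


d = 1/p = 1/0.3603 = 2.7755

2.7755 pc


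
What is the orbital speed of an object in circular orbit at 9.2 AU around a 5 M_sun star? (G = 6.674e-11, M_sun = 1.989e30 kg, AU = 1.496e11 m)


v = sqrt(GM/r) = sqrt(6.674e-11 * 9.945e+30 / 1.376e+12) = 21960.1744

21960.1744 m/s


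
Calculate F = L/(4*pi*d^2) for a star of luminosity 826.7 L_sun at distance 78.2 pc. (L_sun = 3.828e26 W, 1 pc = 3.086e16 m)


F = L / (4*pi*d^2) = 3.165e+29 / (4*pi*(2.413e+18)^2) = 4.324e-09

4.324e-09 W/m^2


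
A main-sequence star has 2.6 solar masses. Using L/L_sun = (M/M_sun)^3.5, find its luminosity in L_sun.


L/L_sun = (M/M_sun)^3.5 = 2.6^3.5 = 28.3404

28.3404 L_sun


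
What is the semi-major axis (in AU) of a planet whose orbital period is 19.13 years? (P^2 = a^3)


a = P^(2/3) = 19.13^(2/3) = 7.1528

7.1528 AU


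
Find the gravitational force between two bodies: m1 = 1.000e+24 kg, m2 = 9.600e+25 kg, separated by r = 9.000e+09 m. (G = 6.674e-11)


F = G*m1*m2/r^2 = 6.674e-11 * 1.000e+24 * 9.600e+25 / (9.000e+09)^2 = 6.674e-11 * 9.600e+49 / 8.100e+19 = 7.910e+19

7.910e+19 N


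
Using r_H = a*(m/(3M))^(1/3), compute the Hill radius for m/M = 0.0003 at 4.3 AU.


r_H = a * (m/3M)^(1/3) = 4.3 * (0.0003/3)^(1/3) = 0.1996

0.1996 AU


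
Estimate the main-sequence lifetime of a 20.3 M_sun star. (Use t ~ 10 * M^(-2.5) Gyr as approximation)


t = 10 * M^(-2.5) = 10 * 20.3^(-2.5) = 0.0054

0.0054 Gyr


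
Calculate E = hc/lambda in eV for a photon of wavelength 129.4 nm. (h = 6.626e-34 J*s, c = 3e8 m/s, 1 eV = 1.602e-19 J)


E = hc/lambda = 6.626e-34 * 3e8 / 1.294e-07 = 1.536e-18 J = 9.5891 eV

9.5891 eV


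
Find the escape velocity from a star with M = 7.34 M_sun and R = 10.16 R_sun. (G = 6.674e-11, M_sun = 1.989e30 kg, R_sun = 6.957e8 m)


M = 7.34 * 1.989e30 kg = 1.459926e+31 kg; R = 10.16 * 6.957e8 m = 7.068312e+09 m. v_esc = sqrt(2GM/R) = sqrt(2 * 6.674e-11 * 1.459926e+31 / 7.068312e+09) = 525068.1374

525068.1374 m/s


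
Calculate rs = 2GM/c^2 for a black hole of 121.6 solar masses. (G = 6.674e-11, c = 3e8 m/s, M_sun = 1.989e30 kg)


M = 121.6 * 1.989e30 kg = 2.418624e+32 kg. rs = 2GM/c^2 = 2 * 6.674e-11 * 2.418624e+32 / (3e8)^2 = 358708.8128

358708.8128 m


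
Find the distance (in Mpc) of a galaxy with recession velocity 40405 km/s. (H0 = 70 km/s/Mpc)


d = v / H0 = 40405 / 70 = 577.2143

577.2143 Mpc


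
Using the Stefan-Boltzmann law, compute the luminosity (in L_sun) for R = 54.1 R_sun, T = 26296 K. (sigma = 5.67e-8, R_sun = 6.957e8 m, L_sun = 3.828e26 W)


R = 54.1 * 6.957e8 m = 3.763737e+10 m. L = 4*pi*R^2*sigma*T^4 = 4*pi*(3.763737e+10)^2 * 5.67e-8 * 26296^4 = 4.826032299e+32 W. L/L_sun = 4.826032299e+32 / 3.828e26 = 1.261e+06

1.261e+06 L_sun


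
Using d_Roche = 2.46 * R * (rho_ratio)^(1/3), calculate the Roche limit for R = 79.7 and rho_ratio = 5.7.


d_Roche = 2.46 * 79.7 * 5.7^(1/3) = 350.2287

350.2287


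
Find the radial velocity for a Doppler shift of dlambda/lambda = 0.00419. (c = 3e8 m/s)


v = (dlambda/lambda) * c = 0.00419 * 3e8 = 1.257e+06

1.257e+06 m/s


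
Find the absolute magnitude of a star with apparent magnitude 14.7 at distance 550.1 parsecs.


M = m - 5*log10(d) + 5 = 14.7 - 5*log10(550.1) + 5 = 5.9978

5.9978


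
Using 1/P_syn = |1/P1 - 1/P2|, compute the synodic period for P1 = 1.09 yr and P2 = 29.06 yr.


1/P_syn = |1/P1 - 1/P2| = |1/1.09 - 1/29.06| => P_syn = 1.1325

1.1325 years


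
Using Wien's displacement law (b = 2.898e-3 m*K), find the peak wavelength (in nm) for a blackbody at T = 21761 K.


lam_max = b / T = 2.898e-3 / 21761 = 1.332e-07 m = 133.174 nm

133.174 nm


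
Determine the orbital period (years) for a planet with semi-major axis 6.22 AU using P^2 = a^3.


P = a^(3/2) = 6.22^1.5 = 15.5126

15.5126 years


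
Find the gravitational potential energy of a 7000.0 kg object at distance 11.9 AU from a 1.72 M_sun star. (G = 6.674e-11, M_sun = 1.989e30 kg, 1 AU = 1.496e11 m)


M = 1.72 * 1.989e30 kg = 3.42108e+30 kg; r = 11.9 AU * 1.496e11 m/AU = 1.78024e+12 m. U = -GM*m/r = -(6.674e-11 * 3.42108e+30 * 7000.0) / 1.78024e+12 = -8.978e+11

-8.978e+11 J


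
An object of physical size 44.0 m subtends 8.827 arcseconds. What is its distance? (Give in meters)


D = size / theta_rad, theta_rad = 8.827 * pi/(180*3600) = 4.279e-05, D = 1.028e+06

1.028e+06 m


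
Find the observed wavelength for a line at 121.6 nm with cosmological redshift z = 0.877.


lam_obs = lam_emit * (1 + z) = 121.6 * (1 + 0.877) = 228.2432

228.2432 nm


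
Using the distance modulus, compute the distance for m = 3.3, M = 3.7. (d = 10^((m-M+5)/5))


d = 10^((m - M + 5)/5) = 10^((3.3 - 3.7 + 5)/5) = 8.3176

8.3176 pc


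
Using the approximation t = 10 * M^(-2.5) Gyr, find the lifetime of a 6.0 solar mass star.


t = 10 * M^(-2.5) = 10 * 6.0^(-2.5) = 0.1134

0.1134 Gyr


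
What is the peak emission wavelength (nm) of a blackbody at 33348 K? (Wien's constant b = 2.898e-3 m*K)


lam_max = b / T = 2.898e-3 / 33348 = 8.690e-08 m = 86.9018 nm

86.9018 nm


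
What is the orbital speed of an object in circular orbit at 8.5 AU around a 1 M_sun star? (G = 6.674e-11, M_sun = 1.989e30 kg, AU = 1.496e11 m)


v = sqrt(GM/r) = sqrt(6.674e-11 * 1.989e+30 / 1.272e+12) = 10217.2785

10217.2785 m/s


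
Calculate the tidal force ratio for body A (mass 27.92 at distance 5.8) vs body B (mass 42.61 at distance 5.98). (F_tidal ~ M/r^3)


Ratio = (M1/r1^3) / (M2/r2^3) = (27.92/5.8^3) / (42.61/5.98^3) = 0.7182

0.7182


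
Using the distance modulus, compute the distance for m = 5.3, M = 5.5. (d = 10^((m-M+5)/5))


d = 10^((m - M + 5)/5) = 10^((5.3 - 5.5 + 5)/5) = 9.1201

9.1201 pc


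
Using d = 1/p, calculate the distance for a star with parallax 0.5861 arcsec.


d = 1/p = 1/0.5861 = 1.7062

1.7062 pc


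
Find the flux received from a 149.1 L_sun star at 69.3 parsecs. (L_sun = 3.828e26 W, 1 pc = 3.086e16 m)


F = L / (4*pi*d^2) = 5.708e+28 / (4*pi*(2.139e+18)^2) = 9.931e-10

9.931e-10 W/m^2


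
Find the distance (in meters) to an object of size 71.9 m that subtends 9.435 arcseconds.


D = size / theta_rad, theta_rad = 9.435 * pi/(180*3600) = 4.574e-05, D = 1.572e+06

1.572e+06 m


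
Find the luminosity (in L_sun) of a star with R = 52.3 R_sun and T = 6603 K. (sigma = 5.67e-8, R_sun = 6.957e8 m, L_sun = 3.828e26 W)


R = 52.3 * 6.957e8 m = 3.638511e+10 m. L = 4*pi*R^2*sigma*T^4 = 4*pi*(3.638511e+10)^2 * 5.67e-8 * 6603^4 = 1.793104071e+30 W. L/L_sun = 1.793104071e+30 / 3.828e26 = 4684.1799

4684.1799 L_sun


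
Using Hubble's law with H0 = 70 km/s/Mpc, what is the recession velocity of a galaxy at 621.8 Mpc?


v = H0 * d = 70 * 621.8 = 43526.0

43526.0 km/s


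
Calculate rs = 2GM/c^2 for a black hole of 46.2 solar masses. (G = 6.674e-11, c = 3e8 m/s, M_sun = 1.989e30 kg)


M = 46.2 * 1.989e30 kg = 9.18918e+31 kg. rs = 2GM/c^2 = 2 * 6.674e-11 * 9.18918e+31 / (3e8)^2 = 136285.7496

136285.7496 m


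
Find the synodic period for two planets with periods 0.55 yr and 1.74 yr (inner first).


1/P_syn = |1/P1 - 1/P2| = |1/0.55 - 1/1.74| => P_syn = 0.8042

0.8042 years


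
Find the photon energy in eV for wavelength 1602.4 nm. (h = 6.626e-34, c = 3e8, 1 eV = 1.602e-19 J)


E = hc/lambda = 6.626e-34 * 3e8 / 1.602e-06 = 1.241e-19 J = 0.7744 eV

0.7744 eV


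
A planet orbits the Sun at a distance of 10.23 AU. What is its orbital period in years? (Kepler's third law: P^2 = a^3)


P = a^(3/2) = 10.23^1.5 = 32.72

32.72 years


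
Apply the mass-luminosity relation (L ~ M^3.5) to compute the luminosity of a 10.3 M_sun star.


L/L_sun = (M/M_sun)^3.5 = 10.3^3.5 = 3506.9558

3506.9558 L_sun


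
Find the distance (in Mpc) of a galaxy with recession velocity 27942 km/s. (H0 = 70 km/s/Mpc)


d = v / H0 = 27942 / 70 = 399.1714

399.1714 Mpc


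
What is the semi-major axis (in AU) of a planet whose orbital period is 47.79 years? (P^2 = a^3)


a = P^(2/3) = 47.79^(2/3) = 13.1692

13.1692 AU


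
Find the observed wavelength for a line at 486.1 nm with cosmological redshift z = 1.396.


lam_obs = lam_emit * (1 + z) = 486.1 * (1 + 1.396) = 1164.6956

1164.6956 nm


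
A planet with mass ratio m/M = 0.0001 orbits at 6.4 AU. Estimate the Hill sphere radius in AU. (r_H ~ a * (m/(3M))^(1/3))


r_H = a * (m/3M)^(1/3) = 6.4 * (0.0001/3)^(1/3) = 0.206

0.206 AU


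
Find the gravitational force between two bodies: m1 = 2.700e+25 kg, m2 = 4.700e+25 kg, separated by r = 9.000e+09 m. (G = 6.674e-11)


F = G*m1*m2/r^2 = 6.674e-11 * 2.700e+25 * 4.700e+25 / (9.000e+09)^2 = 6.674e-11 * 1.269e+51 / 8.100e+19 = 1.046e+21

1.046e+21 N


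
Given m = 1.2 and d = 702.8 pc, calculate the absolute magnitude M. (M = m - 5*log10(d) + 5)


M = m - 5*log10(d) + 5 = 1.2 - 5*log10(702.8) + 5 = -8.0342

-8.0342


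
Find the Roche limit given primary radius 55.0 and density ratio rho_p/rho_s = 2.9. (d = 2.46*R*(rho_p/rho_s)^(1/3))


d_Roche = 2.46 * 55.0 * 2.9^(1/3) = 192.9436

192.9436


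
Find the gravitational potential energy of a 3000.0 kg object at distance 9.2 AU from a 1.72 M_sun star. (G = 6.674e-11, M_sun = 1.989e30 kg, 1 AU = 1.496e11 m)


M = 1.72 * 1.989e30 kg = 3.42108e+30 kg; r = 9.2 AU * 1.496e11 m/AU = 1.37632e+12 m. U = -GM*m/r = -(6.674e-11 * 3.42108e+30 * 3000.0) / 1.37632e+12 = -4.977e+11

-4.977e+11 J


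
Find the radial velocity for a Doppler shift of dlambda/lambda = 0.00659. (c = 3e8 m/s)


v = (dlambda/lambda) * c = 0.00659 * 3e8 = 1.977e+06

1.977e+06 m/s


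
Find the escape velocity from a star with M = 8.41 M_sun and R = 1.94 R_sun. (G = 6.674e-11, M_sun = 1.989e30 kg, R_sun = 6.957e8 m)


M = 8.41 * 1.989e30 kg = 1.672749e+31 kg; R = 1.94 * 6.957e8 m = 1.349658e+09 m. v_esc = sqrt(2GM/R) = sqrt(2 * 6.674e-11 * 1.672749e+31 / 1.349658e+09) = 1.286e+06

1.286e+06 m/s


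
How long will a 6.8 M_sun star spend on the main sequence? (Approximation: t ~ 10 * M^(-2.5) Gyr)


t = 10 * M^(-2.5) = 10 * 6.8^(-2.5) = 0.0829

0.0829 Gyr


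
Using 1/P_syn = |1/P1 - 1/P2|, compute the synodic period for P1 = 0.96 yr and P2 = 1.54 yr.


1/P_syn = |1/P1 - 1/P2| = |1/0.96 - 1/1.54| => P_syn = 2.549

2.549 years


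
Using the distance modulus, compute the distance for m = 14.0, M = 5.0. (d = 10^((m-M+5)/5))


d = 10^((m - M + 5)/5) = 10^((14.0 - 5.0 + 5)/5) = 630.9573

630.9573 pc


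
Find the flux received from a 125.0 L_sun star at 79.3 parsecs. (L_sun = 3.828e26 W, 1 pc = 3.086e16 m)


F = L / (4*pi*d^2) = 4.785e+28 / (4*pi*(2.447e+18)^2) = 6.358e-10

6.358e-10 W/m^2


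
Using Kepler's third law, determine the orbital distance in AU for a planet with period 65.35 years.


a = P^(2/3) = 65.35^(2/3) = 16.2242

16.2242 AU


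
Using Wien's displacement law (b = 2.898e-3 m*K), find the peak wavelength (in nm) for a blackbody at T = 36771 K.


lam_max = b / T = 2.898e-3 / 36771 = 7.881e-08 m = 78.8121 nm

78.8121 nm


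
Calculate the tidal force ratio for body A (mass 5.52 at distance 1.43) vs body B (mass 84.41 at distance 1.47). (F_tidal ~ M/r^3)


Ratio = (M1/r1^3) / (M2/r2^3) = (5.52/1.43^3) / (84.41/1.47^3) = 0.071

0.071


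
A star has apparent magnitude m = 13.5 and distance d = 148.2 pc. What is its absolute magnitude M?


M = m - 5*log10(d) + 5 = 13.5 - 5*log10(148.2) + 5 = 7.6458

7.6458


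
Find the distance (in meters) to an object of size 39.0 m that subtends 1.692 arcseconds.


D = size / theta_rad, theta_rad = 1.692 * pi/(180*3600) = 8.203e-06, D = 4.754e+06

4.754e+06 m


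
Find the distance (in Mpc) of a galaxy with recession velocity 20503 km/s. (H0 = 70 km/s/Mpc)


d = v / H0 = 20503 / 70 = 292.9

292.9 Mpc


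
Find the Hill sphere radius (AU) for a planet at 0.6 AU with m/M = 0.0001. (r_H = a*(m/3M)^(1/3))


r_H = a * (m/3M)^(1/3) = 0.6 * (0.0001/3)^(1/3) = 0.0193

0.0193 AU


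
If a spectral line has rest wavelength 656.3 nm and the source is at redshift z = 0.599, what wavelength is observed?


lam_obs = lam_emit * (1 + z) = 656.3 * (1 + 0.599) = 1049.4237

1049.4237 nm


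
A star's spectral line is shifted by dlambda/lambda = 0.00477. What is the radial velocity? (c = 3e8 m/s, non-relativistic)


v = (dlambda/lambda) * c = 0.00477 * 3e8 = 1.431e+06

1.431e+06 m/s


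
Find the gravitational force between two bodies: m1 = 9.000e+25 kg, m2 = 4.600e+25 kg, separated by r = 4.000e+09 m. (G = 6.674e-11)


F = G*m1*m2/r^2 = 6.674e-11 * 9.000e+25 * 4.600e+25 / (4.000e+09)^2 = 6.674e-11 * 4.140e+51 / 1.600e+19 = 1.727e+22

1.727e+22 N


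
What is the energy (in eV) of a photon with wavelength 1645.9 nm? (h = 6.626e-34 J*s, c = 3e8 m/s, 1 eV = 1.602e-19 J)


E = hc/lambda = 6.626e-34 * 3e8 / 1.646e-06 = 1.208e-19 J = 0.7539 eV

0.7539 eV


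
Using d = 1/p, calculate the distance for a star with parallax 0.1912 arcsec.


d = 1/p = 1/0.1912 = 5.2301

5.2301 pc


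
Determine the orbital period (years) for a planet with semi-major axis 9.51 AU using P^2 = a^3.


P = a^(3/2) = 9.51^1.5 = 29.3272

29.3272 years


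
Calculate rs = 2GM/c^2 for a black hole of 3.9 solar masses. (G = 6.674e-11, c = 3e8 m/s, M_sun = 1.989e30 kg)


M = 3.9 * 1.989e30 kg = 7.7571e+30 kg. rs = 2GM/c^2 = 2 * 6.674e-11 * 7.7571e+30 / (3e8)^2 = 11504.6412

11504.6412 m


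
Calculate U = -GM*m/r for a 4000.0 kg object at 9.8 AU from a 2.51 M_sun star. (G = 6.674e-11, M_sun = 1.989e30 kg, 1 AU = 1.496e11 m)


M = 2.51 * 1.989e30 kg = 4.99239e+30 kg; r = 9.8 AU * 1.496e11 m/AU = 1.46608e+12 m. U = -GM*m/r = -(6.674e-11 * 4.99239e+30 * 4000.0) / 1.46608e+12 = -9.091e+11

-9.091e+11 J


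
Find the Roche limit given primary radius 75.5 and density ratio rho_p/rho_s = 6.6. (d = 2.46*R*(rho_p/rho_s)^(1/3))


d_Roche = 2.46 * 75.5 * 6.6^(1/3) = 348.3881

348.3881


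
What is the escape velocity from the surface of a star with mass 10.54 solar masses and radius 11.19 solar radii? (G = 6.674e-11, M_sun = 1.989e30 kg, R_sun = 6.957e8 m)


M = 10.54 * 1.989e30 kg = 2.096406e+31 kg; R = 11.19 * 6.957e8 m = 7.784883e+09 m. v_esc = sqrt(2GM/R) = sqrt(2 * 6.674e-11 * 2.096406e+31 / 7.784883e+09) = 599542.1915

599542.1915 m/s


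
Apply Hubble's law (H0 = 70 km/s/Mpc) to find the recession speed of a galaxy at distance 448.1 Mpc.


v = H0 * d = 70 * 448.1 = 31367.0

31367.0 km/s


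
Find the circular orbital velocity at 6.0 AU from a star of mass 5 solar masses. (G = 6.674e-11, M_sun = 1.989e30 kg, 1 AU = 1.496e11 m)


v = sqrt(GM/r) = sqrt(6.674e-11 * 9.945e+30 / 8.976e+11) = 27192.809

27192.809 m/s


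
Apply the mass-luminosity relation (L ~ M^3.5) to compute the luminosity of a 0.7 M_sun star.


L/L_sun = (M/M_sun)^3.5 = 0.7^3.5 = 0.287

0.287 L_sun


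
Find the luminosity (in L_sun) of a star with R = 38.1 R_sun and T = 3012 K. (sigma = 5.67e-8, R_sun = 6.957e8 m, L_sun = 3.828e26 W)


R = 38.1 * 6.957e8 m = 2.650617e+10 m. L = 4*pi*R^2*sigma*T^4 = 4*pi*(2.650617e+10)^2 * 5.67e-8 * 3012^4 = 4.120090457e+28 W. L/L_sun = 4.120090457e+28 / 3.828e26 = 107.6304

107.6304 L_sun


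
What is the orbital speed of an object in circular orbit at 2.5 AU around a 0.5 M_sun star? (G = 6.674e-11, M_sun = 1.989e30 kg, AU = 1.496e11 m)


v = sqrt(GM/r) = sqrt(6.674e-11 * 9.945e+29 / 3.740e+11) = 13321.7014

13321.7014 m/s


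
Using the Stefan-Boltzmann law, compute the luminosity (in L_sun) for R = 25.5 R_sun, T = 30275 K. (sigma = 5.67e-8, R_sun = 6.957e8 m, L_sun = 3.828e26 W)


R = 25.5 * 6.957e8 m = 1.774035e+10 m. L = 4*pi*R^2*sigma*T^4 = 4*pi*(1.774035e+10)^2 * 5.67e-8 * 30275^4 = 1.883882873e+32 W. L/L_sun = 1.883882873e+32 / 3.828e26 = 492132.4119

492132.4119 L_sun


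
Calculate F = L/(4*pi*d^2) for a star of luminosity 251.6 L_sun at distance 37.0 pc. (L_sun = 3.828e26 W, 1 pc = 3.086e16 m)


F = L / (4*pi*d^2) = 9.631e+28 / (4*pi*(1.142e+18)^2) = 5.879e-09

5.879e-09 W/m^2


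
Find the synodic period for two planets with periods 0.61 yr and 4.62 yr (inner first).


1/P_syn = |1/P1 - 1/P2| = |1/0.61 - 1/4.62| => P_syn = 0.7028

0.7028 years


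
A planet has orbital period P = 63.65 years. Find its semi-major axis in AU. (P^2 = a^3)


a = P^(2/3) = 63.65^(2/3) = 15.9416

15.9416 AU


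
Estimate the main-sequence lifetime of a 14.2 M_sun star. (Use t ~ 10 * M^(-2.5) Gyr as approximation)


t = 10 * M^(-2.5) = 10 * 14.2^(-2.5) = 0.0132

0.0132 Gyr


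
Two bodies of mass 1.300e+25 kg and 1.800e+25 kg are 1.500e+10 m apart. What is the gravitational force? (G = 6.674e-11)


F = G*m1*m2/r^2 = 6.674e-11 * 1.300e+25 * 1.800e+25 / (1.500e+10)^2 = 6.674e-11 * 2.340e+50 / 2.250e+20 = 6.941e+19

6.941e+19 N


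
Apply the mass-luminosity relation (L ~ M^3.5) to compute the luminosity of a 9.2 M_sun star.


L/L_sun = (M/M_sun)^3.5 = 9.2^3.5 = 2361.8776

2361.8776 L_sun


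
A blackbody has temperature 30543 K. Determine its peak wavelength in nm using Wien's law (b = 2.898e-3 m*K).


lam_max = b / T = 2.898e-3 / 30543 = 9.488e-08 m = 94.8826 nm

94.8826 nm


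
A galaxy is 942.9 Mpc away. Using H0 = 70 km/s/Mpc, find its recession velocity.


v = H0 * d = 70 * 942.9 = 66003.0

66003.0 km/s


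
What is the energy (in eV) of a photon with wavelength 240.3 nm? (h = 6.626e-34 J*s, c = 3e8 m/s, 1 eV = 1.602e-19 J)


E = hc/lambda = 6.626e-34 * 3e8 / 2.403e-07 = 8.272e-19 J = 5.1636 eV

5.1636 eV


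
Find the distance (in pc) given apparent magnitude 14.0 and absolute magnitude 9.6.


d = 10^((m - M + 5)/5) = 10^((14.0 - 9.6 + 5)/5) = 75.8578

75.8578 pc


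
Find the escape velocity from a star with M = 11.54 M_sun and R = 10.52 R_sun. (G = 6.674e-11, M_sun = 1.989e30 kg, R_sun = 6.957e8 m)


M = 11.54 * 1.989e30 kg = 2.295306e+31 kg; R = 10.52 * 6.957e8 m = 7.318764e+09 m. v_esc = sqrt(2GM/R) = sqrt(2 * 6.674e-11 * 2.295306e+31 / 7.318764e+09) = 647007.8105

647007.8105 m/s


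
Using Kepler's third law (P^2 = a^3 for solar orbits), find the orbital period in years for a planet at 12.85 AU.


P = a^(3/2) = 12.85^1.5 = 46.0633

46.0633 years


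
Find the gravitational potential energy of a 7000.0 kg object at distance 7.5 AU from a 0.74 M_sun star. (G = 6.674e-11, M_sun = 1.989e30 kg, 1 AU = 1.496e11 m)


M = 0.74 * 1.989e30 kg = 1.47186e+30 kg; r = 7.5 AU * 1.496e11 m/AU = 1.122e+12 m. U = -GM*m/r = -(6.674e-11 * 1.47186e+30 * 7000.0) / 1.122e+12 = -6.129e+11

-6.129e+11 J


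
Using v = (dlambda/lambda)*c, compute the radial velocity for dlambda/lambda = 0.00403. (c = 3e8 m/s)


v = (dlambda/lambda) * c = 0.00403 * 3e8 = 1.209e+06

1.209e+06 m/s


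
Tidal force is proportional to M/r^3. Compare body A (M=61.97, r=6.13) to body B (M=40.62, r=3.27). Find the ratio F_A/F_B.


Ratio = (M1/r1^3) / (M2/r2^3) = (61.97/6.13^3) / (40.62/3.27^3) = 0.2316

0.2316


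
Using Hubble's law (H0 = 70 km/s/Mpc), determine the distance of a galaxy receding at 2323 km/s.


d = v / H0 = 2323 / 70 = 33.1857

33.1857 Mpc


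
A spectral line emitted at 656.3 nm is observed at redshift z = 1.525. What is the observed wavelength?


lam_obs = lam_emit * (1 + z) = 656.3 * (1 + 1.525) = 1657.1575

1657.1575 nm


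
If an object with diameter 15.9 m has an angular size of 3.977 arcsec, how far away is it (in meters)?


D = size / theta_rad, theta_rad = 3.977 * pi/(180*3600) = 1.928e-05, D = 824644.3096

824644.3096 m


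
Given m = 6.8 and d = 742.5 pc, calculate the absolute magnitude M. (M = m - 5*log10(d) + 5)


M = m - 5*log10(d) + 5 = 6.8 - 5*log10(742.5) + 5 = -2.5535

-2.5535


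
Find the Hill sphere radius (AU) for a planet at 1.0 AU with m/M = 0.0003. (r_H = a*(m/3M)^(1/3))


r_H = a * (m/3M)^(1/3) = 1.0 * (0.0003/3)^(1/3) = 0.0464

0.0464 AU


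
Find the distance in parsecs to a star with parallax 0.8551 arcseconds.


d = 1/p = 1/0.8551 = 1.1695

1.1695 pc


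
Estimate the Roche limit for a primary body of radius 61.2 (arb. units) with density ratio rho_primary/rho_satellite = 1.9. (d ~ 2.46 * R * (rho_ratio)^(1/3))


d_Roche = 2.46 * 61.2 * 1.9^(1/3) = 186.468

186.468


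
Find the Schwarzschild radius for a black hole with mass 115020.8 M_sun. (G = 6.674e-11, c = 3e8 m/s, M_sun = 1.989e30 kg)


M = 115020.8 * 1.989e30 kg = 2.287763712e+35 kg. rs = 2GM/c^2 = 2 * 6.674e-11 * 2.287763712e+35 / (3e8)^2 = 3.393e+08

3.393e+08 m


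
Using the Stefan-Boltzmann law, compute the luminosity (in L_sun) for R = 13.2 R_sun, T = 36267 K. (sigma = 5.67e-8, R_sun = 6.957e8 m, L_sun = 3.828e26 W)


R = 13.2 * 6.957e8 m = 9.18324e+09 m. L = 4*pi*R^2*sigma*T^4 = 4*pi*(9.18324e+09)^2 * 5.67e-8 * 36267^4 = 1.039516342e+32 W. L/L_sun = 1.039516342e+32 / 3.828e26 = 271555.9933

271555.9933 L_sun


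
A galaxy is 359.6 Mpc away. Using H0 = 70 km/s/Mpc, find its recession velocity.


v = H0 * d = 70 * 359.6 = 25172.0

25172.0 km/s


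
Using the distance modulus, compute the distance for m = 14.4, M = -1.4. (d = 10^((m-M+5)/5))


d = 10^((m - M + 5)/5) = 10^((14.4 - -1.4 + 5)/5) = 14454.3977

14454.3977 pc


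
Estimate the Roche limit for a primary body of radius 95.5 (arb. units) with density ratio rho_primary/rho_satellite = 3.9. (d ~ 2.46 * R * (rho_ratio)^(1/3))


d_Roche = 2.46 * 95.5 * 3.9^(1/3) = 369.7941

369.7941


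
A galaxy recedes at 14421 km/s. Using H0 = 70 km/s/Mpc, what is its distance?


d = v / H0 = 14421 / 70 = 206.0143

206.0143 Mpc


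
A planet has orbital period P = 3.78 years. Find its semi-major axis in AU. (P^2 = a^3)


a = P^(2/3) = 3.78^(2/3) = 2.4266

2.4266 AU


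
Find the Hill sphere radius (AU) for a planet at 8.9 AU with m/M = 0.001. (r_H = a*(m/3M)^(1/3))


r_H = a * (m/3M)^(1/3) = 8.9 * (0.001/3)^(1/3) = 0.6171

0.6171 AU


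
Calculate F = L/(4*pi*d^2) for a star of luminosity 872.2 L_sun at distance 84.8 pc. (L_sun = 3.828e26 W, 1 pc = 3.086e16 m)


F = L / (4*pi*d^2) = 3.339e+29 / (4*pi*(2.617e+18)^2) = 3.880e-09

3.880e-09 W/m^2


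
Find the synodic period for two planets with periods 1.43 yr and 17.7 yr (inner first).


1/P_syn = |1/P1 - 1/P2| = |1/1.43 - 1/17.7| => P_syn = 1.5557

1.5557 years


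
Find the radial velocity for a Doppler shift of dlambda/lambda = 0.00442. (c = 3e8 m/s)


v = (dlambda/lambda) * c = 0.00442 * 3e8 = 1.326e+06

1.326e+06 m/s


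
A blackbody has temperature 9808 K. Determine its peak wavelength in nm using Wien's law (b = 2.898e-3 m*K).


lam_max = b / T = 2.898e-3 / 9808 = 2.955e-07 m = 295.4731 nm

295.4731 nm


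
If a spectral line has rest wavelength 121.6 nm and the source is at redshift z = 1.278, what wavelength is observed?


lam_obs = lam_emit * (1 + z) = 121.6 * (1 + 1.278) = 277.0048

277.0048 nm


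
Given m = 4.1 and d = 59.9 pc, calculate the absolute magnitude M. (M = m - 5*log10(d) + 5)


M = m - 5*log10(d) + 5 = 4.1 - 5*log10(59.9) + 5 = 0.2129

0.2129


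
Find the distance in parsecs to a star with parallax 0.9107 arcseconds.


d = 1/p = 1/0.9107 = 1.0981

1.0981 pc


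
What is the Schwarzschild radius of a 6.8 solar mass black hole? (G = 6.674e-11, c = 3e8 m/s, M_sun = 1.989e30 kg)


M = 6.8 * 1.989e30 kg = 1.35252e+31 kg. rs = 2GM/c^2 = 2 * 6.674e-11 * 1.35252e+31 / (3e8)^2 = 20059.3744

20059.3744 m


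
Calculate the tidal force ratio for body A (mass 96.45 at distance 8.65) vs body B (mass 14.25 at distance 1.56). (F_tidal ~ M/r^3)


Ratio = (M1/r1^3) / (M2/r2^3) = (96.45/8.65^3) / (14.25/1.56^3) = 0.0397

0.0397


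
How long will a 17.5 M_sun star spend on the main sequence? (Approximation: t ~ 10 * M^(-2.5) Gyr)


t = 10 * M^(-2.5) = 10 * 17.5^(-2.5) = 0.0078

0.0078 Gyr


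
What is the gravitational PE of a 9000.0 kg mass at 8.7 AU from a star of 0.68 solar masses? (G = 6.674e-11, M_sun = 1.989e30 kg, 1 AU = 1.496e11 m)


M = 0.68 * 1.989e30 kg = 1.35252e+30 kg; r = 8.7 AU * 1.496e11 m/AU = 1.30152e+12 m. U = -GM*m/r = -(6.674e-11 * 1.35252e+30 * 9000.0) / 1.30152e+12 = -6.242e+11

-6.242e+11 J


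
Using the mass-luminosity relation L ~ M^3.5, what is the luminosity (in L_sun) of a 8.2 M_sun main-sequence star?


L/L_sun = (M/M_sun)^3.5 = 8.2^3.5 = 1578.8777

1578.8777 L_sun


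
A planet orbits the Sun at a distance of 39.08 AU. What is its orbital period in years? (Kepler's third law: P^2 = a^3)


P = a^(3/2) = 39.08^1.5 = 244.3047

244.3047 years


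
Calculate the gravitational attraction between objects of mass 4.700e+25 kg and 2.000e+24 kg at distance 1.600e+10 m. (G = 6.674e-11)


F = G*m1*m2/r^2 = 6.674e-11 * 4.700e+25 * 2.000e+24 / (1.600e+10)^2 = 6.674e-11 * 9.400e+49 / 2.560e+20 = 2.451e+19

2.451e+19 N


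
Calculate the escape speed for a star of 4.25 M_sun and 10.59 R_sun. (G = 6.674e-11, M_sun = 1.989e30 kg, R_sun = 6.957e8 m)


M = 4.25 * 1.989e30 kg = 8.45325e+30 kg; R = 10.59 * 6.957e8 m = 7.367463e+09 m. v_esc = sqrt(2GM/R) = sqrt(2 * 6.674e-11 * 8.45325e+30 / 7.367463e+09) = 391346.0673

391346.0673 m/s


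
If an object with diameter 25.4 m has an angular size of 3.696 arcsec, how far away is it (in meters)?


D = size / theta_rad, theta_rad = 3.696 * pi/(180*3600) = 1.792e-05, D = 1.418e+06

1.418e+06 m


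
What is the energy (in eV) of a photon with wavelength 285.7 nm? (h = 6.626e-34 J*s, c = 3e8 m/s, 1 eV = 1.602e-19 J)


E = hc/lambda = 6.626e-34 * 3e8 / 2.857e-07 = 6.958e-19 J = 4.3431 eV

4.3431 eV


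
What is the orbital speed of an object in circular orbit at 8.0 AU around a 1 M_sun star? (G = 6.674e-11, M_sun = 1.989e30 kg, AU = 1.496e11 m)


v = sqrt(GM/r) = sqrt(6.674e-11 * 1.989e+30 / 1.197e+12) = 10531.7297

10531.7297 m/s


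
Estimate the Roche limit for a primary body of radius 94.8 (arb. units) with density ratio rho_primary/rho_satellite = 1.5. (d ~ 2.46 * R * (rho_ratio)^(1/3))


d_Roche = 2.46 * 94.8 * 1.5^(1/3) = 266.9565

266.9565


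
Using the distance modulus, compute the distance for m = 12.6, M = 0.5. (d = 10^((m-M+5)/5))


d = 10^((m - M + 5)/5) = 10^((12.6 - 0.5 + 5)/5) = 2630.268

2630.268 pc


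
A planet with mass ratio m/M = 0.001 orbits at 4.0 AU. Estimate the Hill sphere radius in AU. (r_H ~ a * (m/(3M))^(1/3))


r_H = a * (m/3M)^(1/3) = 4.0 * (0.001/3)^(1/3) = 0.2773

0.2773 AU


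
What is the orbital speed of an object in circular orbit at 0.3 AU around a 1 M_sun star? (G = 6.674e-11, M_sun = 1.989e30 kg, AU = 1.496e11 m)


v = sqrt(GM/r) = sqrt(6.674e-11 * 1.989e+30 / 4.488e+10) = 54385.6181

54385.6181 m/s


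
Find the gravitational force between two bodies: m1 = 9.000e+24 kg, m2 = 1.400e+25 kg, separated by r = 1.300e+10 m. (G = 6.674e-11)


F = G*m1*m2/r^2 = 6.674e-11 * 9.000e+24 * 1.400e+25 / (1.300e+10)^2 = 6.674e-11 * 1.260e+50 / 1.690e+20 = 4.976e+19

4.976e+19 N
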